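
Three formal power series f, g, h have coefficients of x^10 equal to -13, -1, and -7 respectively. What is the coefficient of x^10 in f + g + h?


Series addition is componentwise:
-13 + -1 + -7
= -21

-21


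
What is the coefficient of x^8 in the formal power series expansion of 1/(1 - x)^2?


The expansion 1/(1 - x)^r = sum_{k>=0} C(k + r - 1, r - 1) x^k follows from the multiset / negative-binomial theorem (or from repeated differentiation of the geometric series).
For r = 2 and k = 8:
C(9, 1) = 362880 / (1 * 40320) = 9.

9


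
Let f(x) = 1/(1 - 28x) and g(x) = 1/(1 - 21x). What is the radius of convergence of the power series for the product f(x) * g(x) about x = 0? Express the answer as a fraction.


The radius of 1/(1 - 28x) is 1/28 (nearest singularity at x = 1/28), and the radius of 1/(1 - 21x) is 1/21.
The product f(x)*g(x) = 1/((1 - 28x)(1 - 21x)) has singularities at both 1/28 and 1/21, so its radius of convergence is the distance to the nearest one:
min(1/28, 1/21) = 1/28.

1/28


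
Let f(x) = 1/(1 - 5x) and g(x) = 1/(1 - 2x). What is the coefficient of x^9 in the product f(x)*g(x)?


The coefficient of x^n in f*g is the Cauchy product: sum_{k=0}^{n} a^k * b^(n-k).
With a=5, b=2, n=9:
sum_{k=0}^{9} 5^k * 2^(9-k)
= 3254867

3254867


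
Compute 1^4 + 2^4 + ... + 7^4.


This power sum has a closed form given by Faulhaber's formula
sum_{k=1}^{m} k^p = (1 / (p + 1)) * sum_{j=0}^{p} C(p + 1, j) B_j m^(p + 1 - j),
but for small m direct computation is fastest:
1 + 16 + 81 + 256 + 625 + 1296 + 2401 = 4676.

4676


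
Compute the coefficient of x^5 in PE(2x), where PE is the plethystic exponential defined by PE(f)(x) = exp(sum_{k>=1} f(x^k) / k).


With f(x) = 2x, the exponent is sum_{k>=1} 2 x^k / k = 2 * (-ln(1 - x)). Exponentiating:
PE(2x) = exp(-2 ln(1 - x)) = 1/(1 - x)^2.
By the negative binomial expansion, [x^n] 1/(1 - x)^2 = C(n + 1, 1).
For n = 5: C(6, 1) = 6.

6


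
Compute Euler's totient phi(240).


phi(n) counts integers in [1, n] coprime to n. Using the multiplicative formula phi(n) = n * prod_{p | n} (1 - 1/p):
240 = 2^4 * 3 * 5, so
phi(240) = 240 * (1 - 1/2) * (1 - 1/3) * (1 - 1/5) = 64.

64


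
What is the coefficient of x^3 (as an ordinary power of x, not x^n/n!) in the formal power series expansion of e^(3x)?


The exponential series is e^y = sum_{k>=0} y^k / k!. Substituting y = 3x gives
e^(3x) = sum_{k>=0} 3^k x^k / k!.
So the coefficient of x^n is a^n/n! with a = 3, n = 3:
3^3 / 3! = 27/6 = 9/2

9/2


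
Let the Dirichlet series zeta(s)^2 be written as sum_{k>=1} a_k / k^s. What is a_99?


The Dirichlet convolution of the constant function 1 with itself gives (1 * 1)(k) = sum_{d | k} 1 = d(k), the number of positive divisors of k.
Since zeta(s) = sum_{k>=1} 1/k^s, we have zeta(s)^2 = sum_{k>=1} d(k)/k^s, so a_k = d(k).
For k = 99: the divisors are 1, 3, 9, 11, 33, 99.
Count = 6.

6


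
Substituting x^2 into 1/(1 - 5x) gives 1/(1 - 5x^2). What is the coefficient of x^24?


The coefficient of x^(2m) in 1/(1 - 5x^2) is 5^m.
With n = 24 = 2*12, the coefficient is 5^12 = 244140625.

244140625


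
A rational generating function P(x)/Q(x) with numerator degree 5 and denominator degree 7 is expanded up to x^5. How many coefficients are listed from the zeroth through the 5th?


Expanding up to x^5 gives the coefficients for x^0, x^1, ..., x^5.
That is 5 + 1 = 6 coefficients in total.

6


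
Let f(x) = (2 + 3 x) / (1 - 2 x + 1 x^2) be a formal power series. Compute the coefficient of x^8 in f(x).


Write f(x) = sum_{k>=0} a_k x^k. Multiplying both sides by 1 - 2 x + 1 x^2 gives
(1 - 2 x + 1 x^2) sum_{k>=0} a_k x^k = 2 + 3 x.
Matching coefficients:
 x^0: a_0 = 2
 x^1: a_1 - 2 a_0 = 3  =>  a_1 = 2*2 + 3 = 7
 x^k (k >= 2): a_k = 2 a_{k-1} - 1 a_{k-2}.
Iterating: a_2 = 12, a_3 = 17, a_4 = 22, a_5 = 27, a_6 = 32, a_7 = 37, a_8 = 42.
So the coefficient of x^8 is 42.

42


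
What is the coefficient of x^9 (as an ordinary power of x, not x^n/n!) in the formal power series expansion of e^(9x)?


The exponential series is e^y = sum_{k>=0} y^k / k!. Substituting y = 9x gives
e^(9x) = sum_{k>=0} 9^k x^k / k!.
So the coefficient of x^n is a^n/n! with a = 9, n = 9:
9^9 / 9! = 387420489/362880 = 4782969/4480

4782969/4480


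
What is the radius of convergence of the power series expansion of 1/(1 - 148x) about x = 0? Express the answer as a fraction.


Expanding 1/(1 - 148x) = sum_{k>=0} 148^k x^k, the series converges when |148x| < 1, i.e., |x| < 1/148.
So the radius of convergence is 1/148 = 1/148.

1/148


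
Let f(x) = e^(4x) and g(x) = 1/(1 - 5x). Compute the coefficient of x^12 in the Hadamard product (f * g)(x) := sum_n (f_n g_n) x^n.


Expanding: f_k = 4^k/k! (from e^(4x)) and g_k = 5^k (from 1/(1 - 5x)). So the Hadamard coefficient (f * g)_k = 4^k 5^k / k! = (20)^k / k!.
For k = 12: 20^12/12! = 4096000000000000/479001600 = 160000000000/18711.

160000000000/18711


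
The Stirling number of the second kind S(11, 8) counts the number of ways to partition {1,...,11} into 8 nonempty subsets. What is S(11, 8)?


Using the explicit formula S(n,k) = (1/k!) sum_{j=0}^{k} (-1)^(k-j) C(k,j) j^n:
S(11, 8) = 11880
Equivalently, S(n,k) is n! times the coefficient of x^n in the EGF (e^x - 1)^k / k!.

11880


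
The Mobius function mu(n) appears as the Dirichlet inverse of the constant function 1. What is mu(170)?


170 = 2 * 5 * 17 (all distinct primes).
mu(170) = (-1)^3 = -1

-1


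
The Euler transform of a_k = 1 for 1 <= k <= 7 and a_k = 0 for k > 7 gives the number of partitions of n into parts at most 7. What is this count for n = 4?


Partitions of 4 into parts at most 7:
Using generating function (1-x)^(-1)(1-x^2)^(-1)...(1-x^7)^(-1),
the coefficient of x^4 = 5

5


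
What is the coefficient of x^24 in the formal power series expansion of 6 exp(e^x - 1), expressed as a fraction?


exp(e^x - 1) is the exponential generating function for the Bell numbers Bell_k: exp(e^x - 1) = sum_{k>=0} Bell_k x^k / k!.
So the coefficient of x^24 in 6 exp(e^x - 1) is 6 Bell_24 / 24!.
Computing: Bell_24 = 445958869294805289 and 24! = 620448401733239439360000, giving
6 * 445958869294805289/620448401733239439360000 = 148652956431601763/34469355651846635520000.

148652956431601763/34469355651846635520000


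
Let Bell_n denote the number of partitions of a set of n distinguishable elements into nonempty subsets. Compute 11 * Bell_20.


Bell_20 can be computed from the Bell triangle or from Dobinski's identity Bell_n = (1/e) * sum_{k>=0} k^n / k!.
Computing Bell_20 = 51724158235372.
Then 11 * 51724158235372 = 568965740589092.

568965740589092


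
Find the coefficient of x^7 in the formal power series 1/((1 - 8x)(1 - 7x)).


By partial fractions or Cauchy convolution:
The coefficient equals sum_{k=0}^{7} 8^k * 7^(7-k).
= 11012415

11012415


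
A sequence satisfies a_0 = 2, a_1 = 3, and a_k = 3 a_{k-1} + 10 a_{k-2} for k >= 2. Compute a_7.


The characteristic equation is t^2 - 3 t - 10 = 0, with roots r_1 = 5 and r_2 = -2 (so c_1 = r_1 + r_2, c_2 = -r_1 r_2 as required).
One can use the closed form a_n = A r_1^n + B r_2^n, but direct iteration is more reliable:
a_0 = 2, a_1 = 3, a_2 = 29, a_3 = 117, a_4 = 641, a_5 = 3093, a_6 = 15689, a_7 = 77997.
So a_7 = 77997.

77997


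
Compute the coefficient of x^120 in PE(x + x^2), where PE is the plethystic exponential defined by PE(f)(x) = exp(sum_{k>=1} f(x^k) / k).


With f(x) = x + x^2, the exponent is sum_{k>=1} (x^k + x^(2k)) / k = -ln(1 - x) - ln(1 - x^2). Exponentiating:
PE(x + x^2) = 1 / ((1 - x)(1 - x^2)).
This is the generating function for partitions of n into parts of size 1 or 2. The number of 2's can be any j in 0..60, and the rest are 1's, so
[x^120] = floor(120/2) + 1 = 61.

61


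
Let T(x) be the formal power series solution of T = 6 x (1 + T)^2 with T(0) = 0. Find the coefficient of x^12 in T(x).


Apply the Lagrange inversion formula: if T = 6 x * phi(T) with phi(t) = (1 + t)^2, then [x^n] T = 6^n * (1/n) [t^(n-1)] phi(t)^n = 6^n * (1/n) [t^(n-1)] (1 + t)^(2n) = 6^n * (1/n) C(2n, n-1).
Using the identity C(2n, n-1) = C(2n, n) * n / (n+1), the unscaled factor equals C(2n, n) / (n+1) = C_n, the n-th Catalan number.
For n = 12: C_12 = C(24, 12) / 13 = 2704156/13 = 208012.
With the 6^12 = 2176782336 factor, the coefficient is 2176782336 * 208012 = 452796847276032.

452796847276032


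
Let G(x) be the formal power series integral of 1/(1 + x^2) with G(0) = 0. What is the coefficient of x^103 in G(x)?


1/(1 + x^2) = sum_{j>=0} (-1)^j x^(2j). Integrating termwise with G(0) = 0:
G(x) = sum_{j>=0} (-1)^j x^(2j+1) / (2j+1) = arctan(x).
Only odd powers are nonzero. For x^103 write 103 = 2*51 + 1, giving
(-1)^51 / 103 = -1/103 = -1/103.

-1/103


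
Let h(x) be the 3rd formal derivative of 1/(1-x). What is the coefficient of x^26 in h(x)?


Differentiating 3 times: d^3/dx^3 [1/(1-x)] = 3!/(1-x)^4.
The expansion 1/(1-x)^4 = sum_{k>=0} C(k+3, 3) x^k, so the coefficient of x^n in 3!/(1-x)^4 is 3! * C(n+3, 3).
For n = 26: 6 * C(29, 3) = 6 * 3654 = 21924

21924


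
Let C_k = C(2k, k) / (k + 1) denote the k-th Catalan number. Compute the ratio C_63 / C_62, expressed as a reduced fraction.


Using C_k = (2k)! / (k! (k+1)!), the ratio C_{k+1}/C_k simplifies to
C_{k+1}/C_k = [(2k+2)! / ((k+1)! (k+2)!)] * [k! (k+1)! / (2k)!]
 = (2k+2)(2k+1) / ((k+1)(k+2)) = 2(2k+1) / (k+2).
For k = 62: 2(2*62 + 1) / (62 + 2) = 250/64 = 125/32.

125/32


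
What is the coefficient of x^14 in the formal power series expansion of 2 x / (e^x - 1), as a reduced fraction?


The exponential generating function for Bernoulli numbers is
x / (e^x - 1) = sum_{k>=0} B_k x^k / k!.
So the coefficient of x^14 in 2 x / (e^x - 1) is 2 B_14 / 14!.
Computing: B_14 = 7/6, 14! = 87178291200, giving
2 * 7/6 / 87178291200 = 1/37362124800.

1/37362124800


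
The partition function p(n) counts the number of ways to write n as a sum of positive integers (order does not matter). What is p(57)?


Using the generating function prod_{k>=1} 1/(1-x^k), we compute p(57).
By dynamic programming over parts 1 through 57:
p(57) = 614154

614154


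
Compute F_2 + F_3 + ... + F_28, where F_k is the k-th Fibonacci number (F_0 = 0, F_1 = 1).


Use the identity sum_{k=0}^{N} F_k = F_{N+2} - 1 (which follows from F_{k+2} - F_{k+1} = F_k). Then
sum_{k=2}^{28} F_k = (F_{30} - 1) - (F_{3} - 1) = F_{30} - F_{3}.
Computing: F_{30} = 832040, F_{3} = 2, so
Sum = 832040 - 2 = 832038.

832038


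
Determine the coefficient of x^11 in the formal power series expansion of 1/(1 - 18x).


The geometric series identity gives 1/(1 - c x) = sum_{k>=0} c^k x^k, so the coefficient of x^k is c^k.
Here c = 18 and k = 11.
Computing: 18^11 = 64268410079232

64268410079232


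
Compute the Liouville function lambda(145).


The Liouville function is lambda(k) = (-1)^Omega(k), where Omega(k) counts the prime factors of k with multiplicity.
Factoring: 145 = 5 * 29, so Omega(145) = 2.
lambda(145) = (-1)^2 = 1.

1


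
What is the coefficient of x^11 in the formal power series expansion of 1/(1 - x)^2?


The expansion 1/(1 - x)^r = sum_{k>=0} C(k + r - 1, r - 1) x^k follows from the multiset / negative-binomial theorem (or from repeated differentiation of the geometric series).
For r = 2 and k = 11:
C(12, 1) = 479001600 / (1 * 39916800) = 12.

12


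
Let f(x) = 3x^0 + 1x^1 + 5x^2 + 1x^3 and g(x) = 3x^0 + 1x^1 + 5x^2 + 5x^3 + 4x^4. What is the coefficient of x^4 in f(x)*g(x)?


Cauchy product at x^4:
3*4 + 1*5 + 5*5 + 1*1
= 43

43


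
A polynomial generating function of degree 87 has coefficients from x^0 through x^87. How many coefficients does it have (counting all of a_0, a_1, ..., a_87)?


A polynomial of degree 87 takes the form a_0 + a_1 x + ... + a_87 x^87.
The number of coefficients is 87 + 1 = 88.

88


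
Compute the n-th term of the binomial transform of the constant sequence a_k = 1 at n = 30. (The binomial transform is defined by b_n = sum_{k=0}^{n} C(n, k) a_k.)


With a_k = 1 for all k, b_n = sum_{k=0}^{n} C(n, k) = 2^n by the binomial theorem.
For n = 30: 2^30 = 1073741824.

1073741824


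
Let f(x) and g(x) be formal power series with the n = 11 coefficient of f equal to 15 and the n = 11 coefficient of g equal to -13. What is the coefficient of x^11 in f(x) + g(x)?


Addition of formal power series is termwise.
The coefficient of x^11 in f + g = 15 + -13
= 2

2


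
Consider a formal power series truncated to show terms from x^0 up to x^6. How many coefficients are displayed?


From x^0 to x^6 inclusive, the count is 6 - 0 + 1 = 7.

7


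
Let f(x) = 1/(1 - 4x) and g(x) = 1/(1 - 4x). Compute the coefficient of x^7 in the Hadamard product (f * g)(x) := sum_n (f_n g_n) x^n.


f has coefficients f_k = 4^k and g has coefficients g_k = 4^k, so the Hadamard product has coefficient (f*g)_k = 4^k * 4^k = 16^k.
For k = 7: 16^7 = 268435456.

268435456


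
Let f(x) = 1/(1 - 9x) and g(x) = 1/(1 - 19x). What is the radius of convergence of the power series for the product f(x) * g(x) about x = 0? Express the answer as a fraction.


The radius of 1/(1 - 9x) is 1/9 (nearest singularity at x = 1/9), and the radius of 1/(1 - 19x) is 1/19.
The product f(x)*g(x) = 1/((1 - 9x)(1 - 19x)) has singularities at both 1/9 and 1/19, so its radius of convergence is the distance to the nearest one:
min(1/9, 1/19) = 1/19.

1/19


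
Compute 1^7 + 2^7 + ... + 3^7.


This power sum has a closed form given by Faulhaber's formula
sum_{k=1}^{m} k^p = (1 / (p + 1)) * sum_{j=0}^{p} C(p + 1, j) B_j m^(p + 1 - j),
but for small m direct computation is fastest:
1 + 128 + 2187 = 2316.

2316


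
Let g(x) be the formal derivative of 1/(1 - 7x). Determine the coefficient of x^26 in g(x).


Differentiate termwise: d/dx sum_{k>=0} 7^k x^k = sum_{k>=1} k 7^k x^(k-1) = sum_{j>=0} (j+1) 7^(j+1) x^j.
Equivalently, d/dx [1/(1 - 7x)] = 7/(1 - 7x)^2.
For j = 26: 27 * 7^27 = 27 * 65712362363534280139543 = 1774233783815425563767661.

1774233783815425563767661


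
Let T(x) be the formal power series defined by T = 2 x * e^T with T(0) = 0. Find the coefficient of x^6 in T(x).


Apply the Lagrange inversion formula: if T = 2 x * phi(T) with phi(t) = e^t, then
[x^n] T = 2^n * (1/n) [t^(n-1)] phi(t)^n = 2^n * (1/n) [t^(n-1)] e^(n t) = 2^n * (1/n) * n^(n-1) / (n-1)! = 2^n * n^(n-1) / n!.
When c = 1 this is the Cayley count of rooted labeled trees on n vertices, divided by n!.
For n = 6: 2^6 * 6^5 / 6! = 64 * 7776/720 = 3456/5.

3456/5


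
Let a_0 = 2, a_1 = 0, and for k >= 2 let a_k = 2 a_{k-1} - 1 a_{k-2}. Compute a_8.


Iterating the recurrence forward:
a_0 = 2
a_1 = 0
a_2 = 2*0 - 1*2 = -2
a_3 = 2*-2 - 1*0 = -4
a_4 = 2*-4 - 1*-2 = -6
a_5 = 2*-6 - 1*-4 = -8
a_6 = 2*-8 - 1*-6 = -10
a_7 = 2*-10 - 1*-8 = -12
a_8 = 2*-12 - 1*-10 = -14
So a_8 = -14.

-14


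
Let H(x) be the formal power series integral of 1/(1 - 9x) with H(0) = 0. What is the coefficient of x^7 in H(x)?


1/(1 - 9x) = sum_{k>=0} 9^k x^k. Integrating termwise with H(0) = 0:
H(x) = sum_{k>=0} 9^k x^(k+1) / (k+1) = sum_{m>=1} 9^(m-1) x^m / m.
For m = 7: 9^6/7 = 531441/7 = 531441/7.

531441/7


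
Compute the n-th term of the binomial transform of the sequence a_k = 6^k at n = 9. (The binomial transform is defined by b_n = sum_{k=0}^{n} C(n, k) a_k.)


With a_k = 6^k, b_n = sum_{k=0}^{n} C(n, k) 6^k = (1 + 6)^n by the binomial theorem.
For n = 9: (1 + 6)^9 = 7^9 = 40353607.

40353607


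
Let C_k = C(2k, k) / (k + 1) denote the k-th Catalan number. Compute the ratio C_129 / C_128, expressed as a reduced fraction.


Using C_k = (2k)! / (k! (k+1)!), the ratio C_{k+1}/C_k simplifies to
C_{k+1}/C_k = [(2k+2)! / ((k+1)! (k+2)!)] * [k! (k+1)! / (2k)!]
 = (2k+2)(2k+1) / ((k+1)(k+2)) = 2(2k+1) / (k+2).
For k = 128: 2(2*128 + 1) / (128 + 2) = 514/130 = 257/65.

257/65


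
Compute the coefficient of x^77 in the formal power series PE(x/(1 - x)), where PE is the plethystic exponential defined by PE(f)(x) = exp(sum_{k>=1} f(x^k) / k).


For f(x) = x/(1 - x) we have
sum_{k>=1} f(x^k) / k = sum_{k>=1} (1/k) * x^k / (1 - x^k) = sum_{k, m >= 1} x^(k m) / k,
which after exponentiating simplifies to
PE(x/(1 - x)) = prod_{k>=1} 1 / (1 - x^k).
This is the generating function for the partition function p(n), so the coefficient of x^77 is p(77).
Computing p(77) by dynamic programming over parts 1, 2, ..., 77: p(77) = 10619863.

10619863


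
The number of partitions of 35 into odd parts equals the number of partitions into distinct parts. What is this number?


Computing partitions of 35 into odd parts (1, 3, 5, ...):
Using the generating function prod_{k>=0} 1/(1-x^(2k+1)),
the count is 585

585


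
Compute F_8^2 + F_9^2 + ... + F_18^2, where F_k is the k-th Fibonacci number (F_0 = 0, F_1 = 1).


There is a standard identity sum_{k=0}^{N} F_k^2 = F_N * F_{N+1} (proved inductively from the telescoping relation F_k^2 = F_k F_{k+1} - F_{k-1} F_k). Then
sum_{k=8}^{18} F_k^2 = F_18 F_19 - F_7 F_8.
Computing: F_18 = 2584, F_19 = 4181, F_7 = 13, F_8 = 21.
Sum = 2584 * 4181 - 13 * 21 = 10803431.

10803431


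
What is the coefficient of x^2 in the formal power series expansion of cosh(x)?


The Maclaurin series is cosh(t) = sum_{m>=0} t^(2m) / (2m)!, so substituting t = x, only even powers of x are nonzero, with coefficient of x^(2m) equal to 1 / (2m)!.
For x^2 the coefficient is 1/2! = 1/2 = 1/2.

1/2


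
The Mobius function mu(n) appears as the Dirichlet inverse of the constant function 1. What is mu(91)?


91 = 7 * 13 (all distinct primes).
mu(91) = (-1)^2 = 1

1


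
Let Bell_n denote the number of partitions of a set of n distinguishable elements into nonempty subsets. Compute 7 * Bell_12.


Bell_12 can be computed from the Bell triangle or from Dobinski's identity Bell_n = (1/e) * sum_{k>=0} k^n / k!.
Computing Bell_12 = 4213597.
Then 7 * 4213597 = 29495179.

29495179


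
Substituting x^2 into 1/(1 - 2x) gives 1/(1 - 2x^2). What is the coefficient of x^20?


The coefficient of x^(2m) in 1/(1 - 2x^2) is 2^m.
With n = 20 = 2*10, the coefficient is 2^10 = 1024.

1024


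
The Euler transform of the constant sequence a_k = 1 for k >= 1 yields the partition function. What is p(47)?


The Euler transform converts the sequence a_k = 1 into the number of integer partitions.
Using the recurrence or dynamic programming:
p(47) = 124754

124754


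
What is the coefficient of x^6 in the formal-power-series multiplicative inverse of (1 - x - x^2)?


Let the inverse be f(x) = sum_{k>=0} a_k x^k. From f(x) * (1 - x - x^2) = 1 and matching coefficients:
 x^0: a_0 = 1.
 x^1: a_1 - a_0 = 0, so a_1 = 1.
 x^k (k >= 2): a_k - a_{k-1} - a_{k-2} = 0, i.e. a_k = a_{k-1} + a_{k-2}.
This is the Fibonacci-type recurrence shifted so that a_0 = a_1 = 1.
Iterating: a_0=1, a_1=1, a_2=2, a_3=3, a_4=5, a_5=8, a_6=13
a_6 = 13.

13


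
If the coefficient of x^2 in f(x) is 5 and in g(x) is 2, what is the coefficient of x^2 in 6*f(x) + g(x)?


Scalar multiplication scales coefficients: 6 * 5 = 30.
Then add the g coefficient: 30 + 2
= 32

32


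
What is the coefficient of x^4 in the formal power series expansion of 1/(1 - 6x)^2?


The general identity 1/(1 - c x)^r = sum_{k>=0} c^k C(k + r - 1, r - 1) x^k follows by substituting y = c x into 1/(1 - y)^r = sum_{k>=0} C(k + r - 1, r - 1) y^k.
For c = 6, r = 2, k = 4:
6^4 * C(5, 1) = 1296 * 5 = 6480.

6480


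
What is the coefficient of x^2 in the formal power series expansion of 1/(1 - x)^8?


The negative binomial / multiset identity is
1/(1 - x)^r = sum_{k>=0} C(k + r - 1, r - 1) x^k.
Here r = 8 and k = 2, so the coefficient is
C(2 + 7, 7) = C(9, 7)
= 36

36


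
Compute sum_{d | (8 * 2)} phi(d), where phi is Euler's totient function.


First, 8 * 2 = 16. One classical identity is sum_{d | n} phi(d) = n (each k in [1, n] has a unique gcd with n, and among the k's with gcd(k, n) = n/d there are phi(d) of them). So the sum equals 16. We also verify directly:
Divisors of 16: 1, 2, 4, 8, 16.
phi values: 1, 1, 2, 4, 8.
Sum = 16.

16


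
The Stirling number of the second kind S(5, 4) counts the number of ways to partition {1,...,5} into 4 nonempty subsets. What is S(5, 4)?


Using the explicit formula S(n,k) = (1/k!) sum_{j=0}^{k} (-1)^(k-j) C(k,j) j^n:
S(5, 4) = 10
Equivalently, S(n,k) is n! times the coefficient of x^n in the EGF (e^x - 1)^k / k!.

10


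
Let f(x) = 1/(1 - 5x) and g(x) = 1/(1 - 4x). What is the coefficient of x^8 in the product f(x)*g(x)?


The coefficient of x^n in f*g is the Cauchy product: sum_{k=0}^{n} a^k * b^(n-k).
With a=5, b=4, n=8:
sum_{k=0}^{8} 5^k * 4^(8-k)
= 1690981

1690981


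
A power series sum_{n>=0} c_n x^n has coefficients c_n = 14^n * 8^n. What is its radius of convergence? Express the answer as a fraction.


By the root test (Cauchy-Hadamard), the radius is R = 1 / limsup_n |c_n|^(1/n).
Here |c_n|^(1/n) = (14^n * 8^n)^(1/n) = 14 * 8 = 112 for all n.
So R = 1/112 = 1/112.

1/112


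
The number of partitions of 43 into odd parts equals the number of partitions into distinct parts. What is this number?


Computing partitions of 43 into odd parts (1, 3, 5, ...):
Using the generating function prod_{k>=0} 1/(1-x^(2k+1)),
the count is 1610

1610


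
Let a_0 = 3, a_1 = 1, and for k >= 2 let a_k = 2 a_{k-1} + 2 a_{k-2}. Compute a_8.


Iterating the recurrence forward:
a_0 = 3
a_1 = 1
a_2 = 2*1 + 2*3 = 8
a_3 = 2*8 + 2*1 = 18
a_4 = 2*18 + 2*8 = 52
a_5 = 2*52 + 2*18 = 140
a_6 = 2*140 + 2*52 = 384
a_7 = 2*384 + 2*140 = 1048
a_8 = 2*1048 + 2*384 = 2864
So a_8 = 2864.

2864


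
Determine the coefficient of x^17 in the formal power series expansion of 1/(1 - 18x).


The geometric series identity gives 1/(1 - c x) = sum_{k>=0} c^k x^k, so the coefficient of x^k is c^k.
Here c = 18 and k = 17.
Computing: 18^17 = 2185911559738696531968

2185911559738696531968


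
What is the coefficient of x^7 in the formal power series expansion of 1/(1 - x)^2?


The expansion 1/(1 - x)^r = sum_{k>=0} C(k + r - 1, r - 1) x^k follows from the multiset / negative-binomial theorem (or from repeated differentiation of the geometric series).
For r = 2 and k = 7:
C(8, 1) = 40320 / (1 * 5040) = 8.

8


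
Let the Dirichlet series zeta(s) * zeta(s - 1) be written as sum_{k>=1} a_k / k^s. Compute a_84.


Convolution gives a_k = sum_{d | k} d * 1 = sum_{d | k} d = sigma(k), the sum of positive divisors of k.
For k = 84, the divisors are 1, 2, 3, 4, 6, 7, 12, 14, 21, 28, 42, 84, so
sigma(84) = 1 + 2 + 3 + 4 + 6 + 7 + 12 + 14 + 21 + 28 + 42 + 84 = 224.

224


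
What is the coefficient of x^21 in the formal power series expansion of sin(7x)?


The Maclaurin series is sin(t) = sum_{k>=0} (-1)^k t^(2k+1) / (2k+1)!, so substituting t = 7x, only odd powers of x are nonzero, with coefficient of x^(2k+1) equal to (-1)^k 7^(2k+1) / (2k+1)!.
Write 21 = 2*10 + 1, giving the coefficient (-1)^10 * 7^21 / 21! = 558545864083284007/51090942171709440000 = 1628413597910449/148953184174080000.

1628413597910449/148953184174080000


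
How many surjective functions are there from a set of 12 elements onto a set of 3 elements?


By inclusion-exclusion on which target elements are missed, the number of surjections from an n-set onto a k-set is
surj(n, k) = sum_{j=0}^{k} (-1)^j C(k, j) (k - j)^n.
Equivalently surj(n, k) = k! * S(n, k), where S(n, k) is the Stirling number of the second kind.
For n = 12, k = 3:
S(12, 3) = 86526, so
surj = 3! * 86526 = 6 * 86526 = 519156.

519156


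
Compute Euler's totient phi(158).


phi(n) counts integers in [1, n] coprime to n. Using the multiplicative formula phi(n) = n * prod_{p | n} (1 - 1/p):
158 = 2 * 79, so
phi(158) = 158 * (1 - 1/2) * (1 - 1/79) = 78.

78


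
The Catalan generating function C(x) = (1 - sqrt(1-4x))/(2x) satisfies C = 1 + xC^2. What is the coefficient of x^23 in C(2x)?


Substituting x -> 2x scales the n-th coefficient by 2^n, so [x^23] C(2x) = 2^23 * C_23.
C_23 = C(2*23, 23)/(24) = 8233430727600/24 = 343059613650.
So 2^23 * 343059613650 = 8388608 * 343059613650 = 2877792619541299200.

2877792619541299200


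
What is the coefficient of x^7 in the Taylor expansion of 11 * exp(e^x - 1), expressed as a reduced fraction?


exp(e^x - 1) = sum_{k>=0} Bell_k x^k / k!, where Bell_k is the k-th Bell number.
So the coefficient of x^7 is 11 * Bell_7 / 7!.
Computing: Bell_7 = 877 and 7! = 5040, giving
11 * 877/5040 = 9647/5040.

9647/5040


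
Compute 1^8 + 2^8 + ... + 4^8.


This power sum has a closed form given by Faulhaber's formula
sum_{k=1}^{m} k^p = (1 / (p + 1)) * sum_{j=0}^{p} C(p + 1, j) B_j m^(p + 1 - j),
but for small m direct computation is fastest:
1 + 256 + 6561 + 65536 = 72354.

72354


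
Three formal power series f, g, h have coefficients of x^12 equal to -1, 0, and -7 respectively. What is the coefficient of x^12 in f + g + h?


Series addition is componentwise:
-1 + 0 + -7
= -8

-8


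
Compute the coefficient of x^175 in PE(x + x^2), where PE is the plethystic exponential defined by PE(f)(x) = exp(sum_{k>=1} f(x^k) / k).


With f(x) = x + x^2, the exponent is sum_{k>=1} (x^k + x^(2k)) / k = -ln(1 - x) - ln(1 - x^2). Exponentiating:
PE(x + x^2) = 1 / ((1 - x)(1 - x^2)).
This is the generating function for partitions of n into parts of size 1 or 2. The number of 2's can be any j in 0..87, and the rest are 1's, so
[x^175] = floor(175/2) + 1 = 88.

88


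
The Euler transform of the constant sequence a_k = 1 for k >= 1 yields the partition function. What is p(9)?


The Euler transform converts the sequence a_k = 1 into the number of integer partitions.
Using the recurrence or dynamic programming:
p(9) = 30

30


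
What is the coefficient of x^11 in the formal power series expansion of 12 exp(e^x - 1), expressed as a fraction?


exp(e^x - 1) is the exponential generating function for the Bell numbers Bell_k: exp(e^x - 1) = sum_{k>=0} Bell_k x^k / k!.
So the coefficient of x^11 in 12 exp(e^x - 1) is 12 Bell_11 / 11!.
Computing: Bell_11 = 678570 and 11! = 39916800, giving
12 * 678570/39916800 = 22619/110880.

22619/110880


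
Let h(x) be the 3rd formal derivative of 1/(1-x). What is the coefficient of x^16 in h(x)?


Differentiating 3 times: d^3/dx^3 [1/(1-x)] = 3!/(1-x)^4.
The expansion 1/(1-x)^4 = sum_{k>=0} C(k+3, 3) x^k, so the coefficient of x^n in 3!/(1-x)^4 is 3! * C(n+3, 3).
For n = 16: 6 * C(19, 3) = 6 * 969 = 5814

5814


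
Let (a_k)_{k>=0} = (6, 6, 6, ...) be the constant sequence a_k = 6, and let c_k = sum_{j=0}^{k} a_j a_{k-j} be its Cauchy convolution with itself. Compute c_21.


Since a_j = 6 for all j >= 0, the convolution sum becomes
c_k = sum_{j=0}^{k} 6 * 6 = 36 * (k + 1).
Equivalently, the generating function of (a_k) is 6/(1 - x) and its square is 36/(1 - x)^2 = sum_{k>=0} 36(k + 1) x^k.
For k = 21: 36 * 22 = 792.

792


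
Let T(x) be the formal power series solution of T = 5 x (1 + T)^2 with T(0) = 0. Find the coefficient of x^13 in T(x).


Apply the Lagrange inversion formula: if T = 5 x * phi(T) with phi(t) = (1 + t)^2, then [x^n] T = 5^n * (1/n) [t^(n-1)] phi(t)^n = 5^n * (1/n) [t^(n-1)] (1 + t)^(2n) = 5^n * (1/n) C(2n, n-1).
Using the identity C(2n, n-1) = C(2n, n) * n / (n+1), the unscaled factor equals C(2n, n) / (n+1) = C_n, the n-th Catalan number.
For n = 13: C_13 = C(26, 13) / 14 = 10400600/14 = 742900.
With the 5^13 = 1220703125 factor, the coefficient is 1220703125 * 742900 = 906860351562500.

906860351562500


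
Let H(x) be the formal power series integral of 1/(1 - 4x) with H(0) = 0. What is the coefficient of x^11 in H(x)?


1/(1 - 4x) = sum_{k>=0} 4^k x^k. Integrating termwise with H(0) = 0:
H(x) = sum_{k>=0} 4^k x^(k+1) / (k+1) = sum_{m>=1} 4^(m-1) x^m / m.
For m = 11: 4^10/11 = 1048576/11 = 1048576/11.

1048576/11


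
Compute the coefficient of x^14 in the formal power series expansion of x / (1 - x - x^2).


Let f(x) = sum_{k>=0} a_k x^k. Multiplying f(x) * (1 - x - x^2) = x and matching coefficients gives a_0 = 0, a_1 = 1, and a_k = a_{k-1} + a_{k-2} for k >= 2. These are the Fibonacci numbers F_k.
Iterating from F_0 = 0, F_1 = 1:
F_0=0, F_1=1, F_2=1, F_3=2, F_4=3, F_5=5, F_6=8, F_7=13, F_8=21, F_9=34, ...
F_14 = 377.

377


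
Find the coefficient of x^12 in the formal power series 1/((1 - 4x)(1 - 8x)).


By partial fractions or Cauchy convolution:
The coefficient equals sum_{k=0}^{12} 4^k * 8^(12-k).
= 137422176256

137422176256


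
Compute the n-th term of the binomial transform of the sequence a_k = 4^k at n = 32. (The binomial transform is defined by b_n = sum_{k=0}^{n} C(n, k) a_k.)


With a_k = 4^k, b_n = sum_{k=0}^{n} C(n, k) 4^k = (1 + 4)^n by the binomial theorem.
For n = 32: (1 + 4)^32 = 5^32 = 23283064365386962890625.

23283064365386962890625


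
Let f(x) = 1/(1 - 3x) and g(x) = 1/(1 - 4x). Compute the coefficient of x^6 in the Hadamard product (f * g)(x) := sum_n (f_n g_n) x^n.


f has coefficients f_k = 3^k and g has coefficients g_k = 4^k, so the Hadamard product has coefficient (f*g)_k = 3^k * 4^k = 12^k.
For k = 6: 12^6 = 2985984.

2985984


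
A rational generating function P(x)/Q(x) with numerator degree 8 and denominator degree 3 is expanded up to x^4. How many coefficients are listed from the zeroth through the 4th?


Expanding up to x^4 gives the coefficients for x^0, x^1, ..., x^4.
That is 4 + 1 = 5 coefficients in total.

5


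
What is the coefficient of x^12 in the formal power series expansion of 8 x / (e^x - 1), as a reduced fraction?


The exponential generating function for Bernoulli numbers is
x / (e^x - 1) = sum_{k>=0} B_k x^k / k!.
So the coefficient of x^12 in 8 x / (e^x - 1) is 8 B_12 / 12!.
Computing: B_12 = -691/2730, 12! = 479001600, giving
8 * -691/2730 / 479001600 = -691/163459296000.

-691/163459296000


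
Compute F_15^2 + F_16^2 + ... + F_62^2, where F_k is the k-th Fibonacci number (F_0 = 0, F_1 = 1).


There is a standard identity sum_{k=0}^{N} F_k^2 = F_N * F_{N+1} (proved inductively from the telescoping relation F_k^2 = F_k F_{k+1} - F_{k-1} F_k). Then
sum_{k=15}^{62} F_k^2 = F_62 F_63 - F_14 F_15.
Computing: F_62 = 4052739537881, F_63 = 6557470319842, F_14 = 377, F_15 = 610.
Sum = 4052739537881 * 6557470319842 - 377 * 610 = 26575719233704840344704832.

26575719233704840344704832


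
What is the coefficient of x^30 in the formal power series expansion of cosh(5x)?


The Maclaurin series is cosh(t) = sum_{m>=0} t^(2m) / (2m)!, so substituting t = 5x, only even powers of x are nonzero, with coefficient of x^(2m) equal to 5^(2m) / (2m)!.
For x^30 the coefficient is 5^30/30! = 931322574615478515625/265252859812191058636308480000000 = 11920928955078125/3395236605596045550544748544.

11920928955078125/3395236605596045550544748544


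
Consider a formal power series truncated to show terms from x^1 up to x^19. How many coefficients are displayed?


From x^1 to x^19 inclusive, the count is 19 - 1 + 1 = 19.

19


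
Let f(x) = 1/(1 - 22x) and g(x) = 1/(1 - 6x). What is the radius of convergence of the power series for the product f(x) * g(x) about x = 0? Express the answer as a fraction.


The radius of 1/(1 - 22x) is 1/22 (nearest singularity at x = 1/22), and the radius of 1/(1 - 6x) is 1/6.
The product f(x)*g(x) = 1/((1 - 22x)(1 - 6x)) has singularities at both 1/22 and 1/6, so its radius of convergence is the distance to the nearest one:
min(1/22, 1/6) = 1/22.

1/22


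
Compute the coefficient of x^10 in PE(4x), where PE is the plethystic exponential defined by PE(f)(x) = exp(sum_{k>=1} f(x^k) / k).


With f(x) = 4x, the exponent is sum_{k>=1} 4 x^k / k = 4 * (-ln(1 - x)). Exponentiating:
PE(4x) = exp(-4 ln(1 - x)) = 1/(1 - x)^4.
By the negative binomial expansion, [x^n] 1/(1 - x)^4 = C(n + 3, 3).
For n = 10: C(13, 3) = 286.

286


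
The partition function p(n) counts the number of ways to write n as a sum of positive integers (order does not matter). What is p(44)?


Using the generating function prod_{k>=1} 1/(1-x^k), we compute p(44).
By dynamic programming over parts 1 through 44:
p(44) = 75175

75175


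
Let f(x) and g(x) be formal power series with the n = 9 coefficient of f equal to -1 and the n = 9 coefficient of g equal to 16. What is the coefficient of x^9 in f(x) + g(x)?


Addition of formal power series is termwise.
The coefficient of x^9 in f + g = -1 + 16
= 15

15


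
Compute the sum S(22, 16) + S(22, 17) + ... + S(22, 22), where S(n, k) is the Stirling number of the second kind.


By definition, S(n, k) counts partitions of an n-set into exactly k nonempty blocks.
Computing row n = 22 for k = 16..22:
S(22, k): 26046574004, 1404142047, 53374629, 1389850, 23485, 231, 1
Sum = 27505504247.

27505504247


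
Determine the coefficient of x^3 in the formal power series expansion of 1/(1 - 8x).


The geometric series identity gives 1/(1 - c x) = sum_{k>=0} c^k x^k, so the coefficient of x^k is c^k.
Here c = 8 and k = 3.
Computing: 8^3 = 512

512


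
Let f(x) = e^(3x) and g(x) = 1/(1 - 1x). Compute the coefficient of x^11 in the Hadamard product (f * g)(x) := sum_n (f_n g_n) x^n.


Expanding: f_k = 3^k/k! (from e^(3x)) and g_k = 1^k (from 1/(1 - 1x)). So the Hadamard coefficient (f * g)_k = 3^k 1^k / k! = (3)^k / k!.
For k = 11: 3^11/11! = 177147/39916800 = 2187/492800.

2187/492800


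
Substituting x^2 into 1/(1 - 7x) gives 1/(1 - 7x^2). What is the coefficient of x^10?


The coefficient of x^(2m) in 1/(1 - 7x^2) is 7^m.
With n = 10 = 2*5, the coefficient is 7^5 = 16807.

16807


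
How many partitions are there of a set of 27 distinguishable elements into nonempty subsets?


Bell_27 can be computed from the Bell triangle or from Dobinski's identity Bell_n = (1/e) * sum_{k>=0} k^n / k!.
Computing Bell_27 = 545717047936059989389.

545717047936059989389


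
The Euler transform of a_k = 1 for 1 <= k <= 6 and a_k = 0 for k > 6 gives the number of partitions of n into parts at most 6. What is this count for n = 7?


Partitions of 7 into parts at most 6:
Using generating function (1-x)^(-1)(1-x^2)^(-1)...(1-x^6)^(-1),
the coefficient of x^7 = 14

14


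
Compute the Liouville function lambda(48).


The Liouville function is lambda(k) = (-1)^Omega(k), where Omega(k) counts the prime factors of k with multiplicity.
Factoring: 48 = 2 * 2 * 2 * 2 * 3, so Omega(48) = 5.
lambda(48) = (-1)^5 = -1.

-1


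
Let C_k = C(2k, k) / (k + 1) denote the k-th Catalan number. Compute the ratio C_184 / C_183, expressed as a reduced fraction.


Using C_k = (2k)! / (k! (k+1)!), the ratio C_{k+1}/C_k simplifies to
C_{k+1}/C_k = [(2k+2)! / ((k+1)! (k+2)!)] * [k! (k+1)! / (2k)!]
 = (2k+2)(2k+1) / ((k+1)(k+2)) = 2(2k+1) / (k+2).
For k = 183: 2(2*183 + 1) / (183 + 2) = 734/185 = 734/185.

734/185


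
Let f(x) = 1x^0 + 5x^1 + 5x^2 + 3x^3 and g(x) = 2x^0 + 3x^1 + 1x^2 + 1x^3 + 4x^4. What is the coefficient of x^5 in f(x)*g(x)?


Cauchy product at x^5:
5*4 + 5*1 + 3*1
= 28

28


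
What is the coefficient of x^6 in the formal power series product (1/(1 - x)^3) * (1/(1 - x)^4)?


Combine the factors: (1/(1 - x)^3) * (1/(1 - x)^4) = 1/(1 - x)^7.
Then use 1/(1 - x)^r = sum_{k>=0} C(k + r - 1, r - 1) x^k with r = 7 and k = 6:
C(12, 6) = 924.

924


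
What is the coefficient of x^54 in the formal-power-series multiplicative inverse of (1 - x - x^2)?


Let the inverse be f(x) = sum_{k>=0} a_k x^k. From f(x) * (1 - x - x^2) = 1 and matching coefficients:
 x^0: a_0 = 1.
 x^1: a_1 - a_0 = 0, so a_1 = 1.
 x^k (k >= 2): a_k - a_{k-1} - a_{k-2} = 0, i.e. a_k = a_{k-1} + a_{k-2}.
This is the Fibonacci-type recurrence shifted so that a_0 = a_1 = 1.
Iterating: a_0=1, a_1=1, a_2=2, a_3=3, a_4=5, a_5=8, a_6=13, a_7=21, a_8=34, a_9=55, ...
a_54 = 139583862445.

139583862445


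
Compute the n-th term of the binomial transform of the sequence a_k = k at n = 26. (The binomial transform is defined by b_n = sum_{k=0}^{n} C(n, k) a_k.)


With a_k = k, b_n = sum_{k=0}^{n} C(n, k) k. Using k * C(n, k) = n * C(n-1, k-1) gives b_n = n * sum_{k>=1} C(n-1, k-1) = n * 2^(n-1).
For n = 26: 26 * 2^25 = 26 * 33554432 = 872415232.

872415232


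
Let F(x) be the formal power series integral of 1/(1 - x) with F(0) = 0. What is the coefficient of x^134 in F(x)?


1/(1 - x) = sum_{k>=0} x^k. Integrating termwise and using F(0) = 0 gives
F(x) = sum_{k>=0} x^(k+1) / (k+1) = sum_{m>=1} x^m / m = -ln(1 - x).
So the coefficient of x^134 is 1/134 = 1/134.

1/134


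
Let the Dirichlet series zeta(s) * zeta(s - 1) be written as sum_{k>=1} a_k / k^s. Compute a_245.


Convolution gives a_k = sum_{d | k} d * 1 = sum_{d | k} d = sigma(k), the sum of positive divisors of k.
For k = 245, the divisors are 1, 5, 7, 35, 49, 245, so
sigma(245) = 1 + 5 + 7 + 35 + 49 + 245 = 342.

342


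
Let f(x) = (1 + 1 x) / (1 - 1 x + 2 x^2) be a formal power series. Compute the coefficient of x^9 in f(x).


Write f(x) = sum_{k>=0} a_k x^k. Multiplying both sides by 1 - 1 x + 2 x^2 gives
(1 - 1 x + 2 x^2) sum_{k>=0} a_k x^k = 1 + 1 x.
Matching coefficients:
 x^0: a_0 = 1
 x^1: a_1 - 1 a_0 = 1  =>  a_1 = 1*1 + 1 = 2
 x^k (k >= 2): a_k = 1 a_{k-1} - 2 a_{k-2}.
Iterating: a_2 = 0, a_3 = -4, a_4 = -4, a_5 = 4, a_6 = 12, a_7 = 4, a_8 = -20, a_9 = -28.
So the coefficient of x^9 is -28.

-28


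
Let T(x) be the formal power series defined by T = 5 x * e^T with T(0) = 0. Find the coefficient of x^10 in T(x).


Apply the Lagrange inversion formula: if T = 5 x * phi(T) with phi(t) = e^t, then
[x^n] T = 5^n * (1/n) [t^(n-1)] phi(t)^n = 5^n * (1/n) [t^(n-1)] e^(n t) = 5^n * (1/n) * n^(n-1) / (n-1)! = 5^n * n^(n-1) / n!.
When c = 1 this is the Cayley count of rooted labeled trees on n vertices, divided by n!.
For n = 10: 5^10 * 10^9 / 10! = 9765625 * 1000000000/3628800 = 1525878906250/567.

1525878906250/567


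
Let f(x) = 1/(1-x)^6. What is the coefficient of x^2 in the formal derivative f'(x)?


Differentiate: d/dx [ 1/(1-x)^r ] = r / (1-x)^(r+1).
Here r = 6, so f'(x) = 6 / (1-x)^7.
The expansion of 1/(1-x)^(r+1) has coefficient of x^n equal to C(n+r, r).
So the coefficient of x^2 in f'(x) is
6 * C(8, 6) = 6 * 28 = 168

168


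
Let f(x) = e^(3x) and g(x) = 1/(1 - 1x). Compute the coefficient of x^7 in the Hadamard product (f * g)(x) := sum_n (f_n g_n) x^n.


Expanding: f_k = 3^k/k! (from e^(3x)) and g_k = 1^k (from 1/(1 - 1x)). So the Hadamard coefficient (f * g)_k = 3^k 1^k / k! = (3)^k / k!.
For k = 7: 3^7/7! = 2187/5040 = 243/560.

243/560


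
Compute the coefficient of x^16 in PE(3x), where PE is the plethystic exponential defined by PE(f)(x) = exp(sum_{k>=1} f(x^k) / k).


With f(x) = 3x, the exponent is sum_{k>=1} 3 x^k / k = 3 * (-ln(1 - x)). Exponentiating:
PE(3x) = exp(-3 ln(1 - x)) = 1/(1 - x)^3.
By the negative binomial expansion, [x^n] 1/(1 - x)^3 = C(n + 2, 2).
For n = 16: C(18, 2) = 153.

153


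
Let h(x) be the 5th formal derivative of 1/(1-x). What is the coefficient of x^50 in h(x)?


Differentiating 5 times: d^5/dx^5 [1/(1-x)] = 5!/(1-x)^6.
The expansion 1/(1-x)^6 = sum_{k>=0} C(k+5, 5) x^k, so the coefficient of x^n in 5!/(1-x)^6 is 5! * C(n+5, 5).
For n = 50: 120 * C(55, 5) = 120 * 3478761 = 417451320

417451320


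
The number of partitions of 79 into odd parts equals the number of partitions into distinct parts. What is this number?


Computing partitions of 79 into odd parts (1, 3, 5, ...):
Using the generating function prod_{k>=0} 1/(1-x^(2k+1)),
the count is 70488

70488


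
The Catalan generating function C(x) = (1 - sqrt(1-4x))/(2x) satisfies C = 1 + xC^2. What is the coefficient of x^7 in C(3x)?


Substituting x -> 3x scales the n-th coefficient by 3^n, so [x^7] C(3x) = 3^7 * C_7.
C_7 = C(2*7, 7)/(8) = 3432/8 = 429.
So 3^7 * 429 = 2187 * 429 = 938223.

938223


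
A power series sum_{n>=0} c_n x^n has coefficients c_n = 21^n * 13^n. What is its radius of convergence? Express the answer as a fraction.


By the root test (Cauchy-Hadamard), the radius is R = 1 / limsup_n |c_n|^(1/n).
Here |c_n|^(1/n) = (21^n * 13^n)^(1/n) = 21 * 13 = 273 for all n.
So R = 1/273 = 1/273.

1/273
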